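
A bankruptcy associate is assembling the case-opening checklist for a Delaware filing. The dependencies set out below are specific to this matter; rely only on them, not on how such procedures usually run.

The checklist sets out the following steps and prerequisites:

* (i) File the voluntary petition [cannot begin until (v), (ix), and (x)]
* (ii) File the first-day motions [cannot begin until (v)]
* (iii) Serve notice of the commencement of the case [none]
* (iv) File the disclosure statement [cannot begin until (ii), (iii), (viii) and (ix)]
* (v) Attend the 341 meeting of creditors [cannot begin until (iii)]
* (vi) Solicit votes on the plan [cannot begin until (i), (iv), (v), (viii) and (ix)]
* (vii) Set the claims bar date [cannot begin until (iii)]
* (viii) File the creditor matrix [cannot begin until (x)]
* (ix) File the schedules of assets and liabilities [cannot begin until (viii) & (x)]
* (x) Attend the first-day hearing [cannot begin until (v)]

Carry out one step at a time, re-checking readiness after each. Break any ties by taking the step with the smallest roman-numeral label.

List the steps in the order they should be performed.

(iii) is the only step with nothing outstanding, so it goes first.
(v) and (vii) are both available; (v) has the earlier label → (v).
(ii) and (x) now also ready, so the ready set is {(ii), (vii), (x)}; (ii) has the earlier label → (ii).
Now (vii) and (x) have their prerequisites met. (vii) has the earlier label, so (vii) next.
(x) needed (v), now all done → (x).
(viii) is the only step now ready → (viii).
(ix) needed (viii) and (x), now all done → (ix).
(i) and (iv) are both available; (i) has the earlier label → (i).
That leaves (iv) as the only ready step → (iv).
(vi) needed (i), (iv), (v), (viii) and (ix), now all done → (vi).

(iii) (v) (ii) (vii) (x) (viii) (ix) (i) (iv) (vi)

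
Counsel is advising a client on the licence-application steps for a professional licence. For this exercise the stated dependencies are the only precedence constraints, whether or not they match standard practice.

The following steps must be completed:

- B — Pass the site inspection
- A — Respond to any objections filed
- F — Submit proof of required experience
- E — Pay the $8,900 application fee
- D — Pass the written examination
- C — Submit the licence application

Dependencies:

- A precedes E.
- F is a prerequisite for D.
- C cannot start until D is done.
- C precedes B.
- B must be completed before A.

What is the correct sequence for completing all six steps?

F D C B A E

Only F has no prerequisites, so it is first.
D needed F, now all done → D.
C needed D, now all done → C.
B is the only step now ready → B.
A is the only step now ready → A.
That leaves E as the only ready step → E.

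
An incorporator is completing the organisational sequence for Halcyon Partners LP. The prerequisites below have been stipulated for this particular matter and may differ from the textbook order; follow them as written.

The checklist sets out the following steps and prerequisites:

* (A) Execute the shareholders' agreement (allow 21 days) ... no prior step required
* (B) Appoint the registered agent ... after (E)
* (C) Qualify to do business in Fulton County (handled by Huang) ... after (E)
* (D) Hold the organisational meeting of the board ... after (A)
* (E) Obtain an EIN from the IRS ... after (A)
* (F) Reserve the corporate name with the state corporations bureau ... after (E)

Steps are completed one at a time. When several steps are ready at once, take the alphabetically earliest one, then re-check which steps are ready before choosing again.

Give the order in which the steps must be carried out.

(A) has no prerequisites → (A) first.
(D) and (E) are both available; (D) has the earlier label → (D).
(E) needed (A), now all done → (E).
Ready: (B), (C) and (F). (B) has the earlier label → (B).
Ready: (C) and (F). (C) has the earlier label → (C).
(F) is the only step now ready → (F).

(A) (D) (E) (B) (C) (F)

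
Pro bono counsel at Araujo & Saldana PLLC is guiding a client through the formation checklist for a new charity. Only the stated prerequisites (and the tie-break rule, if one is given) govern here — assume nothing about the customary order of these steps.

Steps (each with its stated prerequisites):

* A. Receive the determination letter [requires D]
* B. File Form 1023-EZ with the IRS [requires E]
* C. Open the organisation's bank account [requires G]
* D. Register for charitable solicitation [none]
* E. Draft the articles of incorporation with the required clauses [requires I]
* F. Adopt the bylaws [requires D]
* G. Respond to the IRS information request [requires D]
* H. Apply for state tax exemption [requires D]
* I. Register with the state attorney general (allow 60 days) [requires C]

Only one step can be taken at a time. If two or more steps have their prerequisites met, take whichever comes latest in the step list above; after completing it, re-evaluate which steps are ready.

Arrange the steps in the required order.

Only D has no prerequisites, so it is first.
Ready: H, G, F and A. H is listed later → H.
Ready: G, F and A. G is listed later → G.
C now also ready, so the ready set is {F, C, A}; F is listed later → F.
Now C and A have their prerequisites met. C is listed later, so C next.
Now I and A have their prerequisites met. I is listed later, so I next.
E now also ready, so the ready set is {E, A}; E is listed later → E.
Ready: B and A. B is listed later → B.
A is the only step now ready → A.

D → H → G → F → C → I → E → B → A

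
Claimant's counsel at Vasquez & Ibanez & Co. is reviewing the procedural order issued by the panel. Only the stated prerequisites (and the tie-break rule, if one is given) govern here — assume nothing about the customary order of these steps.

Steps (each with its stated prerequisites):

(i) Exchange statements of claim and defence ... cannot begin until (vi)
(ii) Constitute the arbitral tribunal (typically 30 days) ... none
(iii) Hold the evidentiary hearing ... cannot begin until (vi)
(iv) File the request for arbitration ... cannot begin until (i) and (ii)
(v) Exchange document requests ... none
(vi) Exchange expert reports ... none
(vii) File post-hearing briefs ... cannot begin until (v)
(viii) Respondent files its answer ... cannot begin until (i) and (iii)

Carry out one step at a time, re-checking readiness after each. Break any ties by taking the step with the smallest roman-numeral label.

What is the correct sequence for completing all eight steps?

(ii) (v) (vi) (i) (iii) (iv) (vii) (viii)

(ii), (v) and (vi) have no prerequisites; (ii) has the earlier label, so (ii) is first.
Now (v) and (vi) have their prerequisites met. (v) has the earlier label, so (v) next.
Ready: (vi) and (vii). (vi) has the earlier label → (vi).
Now (i), (iii) and (vii) have their prerequisites met. (i) has the earlier label, so (i) next.
(iv) now also ready, so the ready set is {(iii), (iv), (vii)}; (iii) has the earlier label → (iii).
Ready: (iv), (vii) and (viii). (iv) has the earlier label → (iv).
Ready: (vii) and (viii). (vii) has the earlier label → (vii).
(viii) is the only step now ready → (viii).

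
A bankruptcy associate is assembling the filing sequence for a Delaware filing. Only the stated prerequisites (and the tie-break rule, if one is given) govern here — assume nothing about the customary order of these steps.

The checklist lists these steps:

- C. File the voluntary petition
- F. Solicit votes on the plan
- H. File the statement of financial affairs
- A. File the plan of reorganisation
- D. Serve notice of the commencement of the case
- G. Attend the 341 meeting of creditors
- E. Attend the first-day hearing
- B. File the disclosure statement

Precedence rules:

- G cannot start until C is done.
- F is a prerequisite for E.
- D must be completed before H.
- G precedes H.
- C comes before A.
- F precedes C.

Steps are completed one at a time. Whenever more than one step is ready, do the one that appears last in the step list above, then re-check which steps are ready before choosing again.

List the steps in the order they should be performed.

B, D, F, E, C, G, A, H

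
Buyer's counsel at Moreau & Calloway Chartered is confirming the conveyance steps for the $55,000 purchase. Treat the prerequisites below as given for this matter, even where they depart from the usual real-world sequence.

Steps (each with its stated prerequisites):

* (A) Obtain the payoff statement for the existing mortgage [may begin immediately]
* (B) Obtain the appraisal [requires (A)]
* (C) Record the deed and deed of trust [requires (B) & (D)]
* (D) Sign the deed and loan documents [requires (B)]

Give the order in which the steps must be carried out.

(A), (B), (D), (C)

(A) is the only step with nothing outstanding, so it goes first.
(B) needed (A), now all done → (B).
(D) needed (B), now all done → (D).
(C) needed (B) and (D), now all done → (C).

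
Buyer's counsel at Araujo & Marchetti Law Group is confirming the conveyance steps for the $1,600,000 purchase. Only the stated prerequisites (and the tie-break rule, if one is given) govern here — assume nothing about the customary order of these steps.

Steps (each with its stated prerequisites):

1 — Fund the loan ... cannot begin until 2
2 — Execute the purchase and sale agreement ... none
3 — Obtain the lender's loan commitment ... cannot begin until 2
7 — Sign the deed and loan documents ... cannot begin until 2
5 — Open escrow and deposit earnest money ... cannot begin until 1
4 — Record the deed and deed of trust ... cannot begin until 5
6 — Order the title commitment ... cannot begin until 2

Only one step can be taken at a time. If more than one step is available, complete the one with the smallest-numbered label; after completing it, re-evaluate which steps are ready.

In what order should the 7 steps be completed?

Only 2 has no prerequisites, so it is first.
Ready: 1, 3, 6 and 7. 1 has the earlier label → 1.
3, 5, 6 and 7 are all available; 3 has the earlier label → 3.
Now 5, 6 and 7 have their prerequisites met. 5 has the earlier label, so 5 next.
Now 4, 6 and 7 have their prerequisites met. 4 has the earlier label, so 4 next.
Ready: 6 and 7. 6 has the earlier label → 6.
7 needed 2, now all done → 7.

2, 1, 3, 5, 4, 6, 7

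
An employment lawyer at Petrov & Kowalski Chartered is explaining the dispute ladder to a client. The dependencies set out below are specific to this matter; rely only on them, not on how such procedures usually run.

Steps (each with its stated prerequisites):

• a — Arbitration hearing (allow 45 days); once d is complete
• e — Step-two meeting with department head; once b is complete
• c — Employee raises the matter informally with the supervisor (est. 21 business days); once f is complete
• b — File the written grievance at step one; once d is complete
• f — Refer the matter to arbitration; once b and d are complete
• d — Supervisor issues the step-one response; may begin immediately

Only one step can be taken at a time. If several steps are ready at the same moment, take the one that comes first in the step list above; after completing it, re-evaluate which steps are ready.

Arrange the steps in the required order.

Only d has no prerequisites, so it is first.
Now a and b have their prerequisites met. a is listed earlier, so a next.
b needed d, now all done → b.
Now e and f have their prerequisites met. e is listed earlier, so e next.
That leaves f as the only ready step → f.
That leaves c as the only ready step → c.

d → a → b → e → f → c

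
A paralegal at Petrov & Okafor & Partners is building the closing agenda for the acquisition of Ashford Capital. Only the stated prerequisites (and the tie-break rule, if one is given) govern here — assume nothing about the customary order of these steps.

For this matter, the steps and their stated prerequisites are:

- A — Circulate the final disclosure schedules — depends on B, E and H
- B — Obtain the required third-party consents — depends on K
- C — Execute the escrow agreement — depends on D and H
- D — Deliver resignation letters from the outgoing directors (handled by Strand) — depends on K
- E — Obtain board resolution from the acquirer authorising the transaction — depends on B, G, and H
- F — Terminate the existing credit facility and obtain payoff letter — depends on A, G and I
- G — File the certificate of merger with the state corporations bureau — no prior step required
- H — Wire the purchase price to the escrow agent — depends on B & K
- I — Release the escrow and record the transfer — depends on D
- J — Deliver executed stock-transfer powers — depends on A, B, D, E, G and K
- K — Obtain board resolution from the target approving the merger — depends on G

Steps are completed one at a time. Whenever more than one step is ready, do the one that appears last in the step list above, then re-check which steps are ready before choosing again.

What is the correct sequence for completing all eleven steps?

G → K → D → I → B → H → E → C → A → J → F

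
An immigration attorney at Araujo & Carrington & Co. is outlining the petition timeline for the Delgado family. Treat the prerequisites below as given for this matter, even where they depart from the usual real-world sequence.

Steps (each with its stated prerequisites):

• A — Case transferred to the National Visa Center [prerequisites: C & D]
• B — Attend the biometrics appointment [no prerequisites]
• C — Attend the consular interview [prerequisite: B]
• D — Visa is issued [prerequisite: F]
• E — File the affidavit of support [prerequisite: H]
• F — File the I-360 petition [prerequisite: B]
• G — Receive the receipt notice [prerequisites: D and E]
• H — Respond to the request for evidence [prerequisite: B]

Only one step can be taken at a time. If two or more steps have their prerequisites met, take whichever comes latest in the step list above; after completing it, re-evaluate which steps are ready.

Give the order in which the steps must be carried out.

B, H, F, E, D, G, C, A

B is the only step with nothing outstanding, so it goes first.
Now H, F and C have their prerequisites met. H is listed later, so H next.
E now also ready, so the ready set is {F, E, C}; F is listed later → F.
Now E, D and C have their prerequisites met. E is listed later, so E next.
Ready: D and C. D is listed later → D.
G now also ready, so the ready set is {G, C}; G is listed later → G.
Next only C has its prerequisites met → C.
That leaves A as the only ready step → A.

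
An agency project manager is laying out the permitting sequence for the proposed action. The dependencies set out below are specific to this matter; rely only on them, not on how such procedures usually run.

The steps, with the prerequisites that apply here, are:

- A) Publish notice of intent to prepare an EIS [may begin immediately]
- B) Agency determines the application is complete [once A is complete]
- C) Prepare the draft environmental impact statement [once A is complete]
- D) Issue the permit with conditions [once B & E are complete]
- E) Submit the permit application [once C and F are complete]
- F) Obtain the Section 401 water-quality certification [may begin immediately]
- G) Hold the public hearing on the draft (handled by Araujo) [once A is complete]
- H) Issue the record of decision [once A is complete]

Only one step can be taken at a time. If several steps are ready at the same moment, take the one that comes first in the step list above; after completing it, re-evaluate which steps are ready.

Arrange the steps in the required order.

A, B, C, F, E, D, G, H

A and F have no prerequisites; A is listed earlier, so A is first.
B, C, G and H now also ready, so the ready set is {B, C, F, G, H}; B is listed earlier → B.
Ready: C, F, G and H. C is listed earlier → C.
Now F, G and H have their prerequisites met. F is listed earlier, so F next.
E now also ready, so the ready set is {E, G, H}; E is listed earlier → E.
D, G and H are all available; D is listed earlier → D.
Ready: G and H. G is listed earlier → G.
That leaves H as the only ready step → H.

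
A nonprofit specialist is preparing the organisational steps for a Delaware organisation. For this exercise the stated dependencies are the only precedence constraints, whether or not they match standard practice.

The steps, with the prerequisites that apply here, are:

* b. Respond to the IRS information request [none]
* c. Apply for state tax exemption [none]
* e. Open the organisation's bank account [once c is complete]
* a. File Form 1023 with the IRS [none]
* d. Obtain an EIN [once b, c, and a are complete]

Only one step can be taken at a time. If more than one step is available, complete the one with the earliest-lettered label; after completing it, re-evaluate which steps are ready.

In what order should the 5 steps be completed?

a b c d e

a, b and c have no prerequisites; a has the earlier label, so a is first.
b and c are both available; b has the earlier label → b.
Next only c has its prerequisites met → c.
d and e are both available; d has the earlier label → d.
e needed c, now all done → e.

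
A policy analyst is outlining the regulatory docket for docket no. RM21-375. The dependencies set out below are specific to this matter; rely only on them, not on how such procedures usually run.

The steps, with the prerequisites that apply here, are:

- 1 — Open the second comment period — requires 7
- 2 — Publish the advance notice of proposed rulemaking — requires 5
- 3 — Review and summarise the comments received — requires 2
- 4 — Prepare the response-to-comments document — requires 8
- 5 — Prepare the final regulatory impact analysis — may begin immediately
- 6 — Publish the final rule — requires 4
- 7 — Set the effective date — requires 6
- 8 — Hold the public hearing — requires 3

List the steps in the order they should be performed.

5 2 3 8 4 6 7 1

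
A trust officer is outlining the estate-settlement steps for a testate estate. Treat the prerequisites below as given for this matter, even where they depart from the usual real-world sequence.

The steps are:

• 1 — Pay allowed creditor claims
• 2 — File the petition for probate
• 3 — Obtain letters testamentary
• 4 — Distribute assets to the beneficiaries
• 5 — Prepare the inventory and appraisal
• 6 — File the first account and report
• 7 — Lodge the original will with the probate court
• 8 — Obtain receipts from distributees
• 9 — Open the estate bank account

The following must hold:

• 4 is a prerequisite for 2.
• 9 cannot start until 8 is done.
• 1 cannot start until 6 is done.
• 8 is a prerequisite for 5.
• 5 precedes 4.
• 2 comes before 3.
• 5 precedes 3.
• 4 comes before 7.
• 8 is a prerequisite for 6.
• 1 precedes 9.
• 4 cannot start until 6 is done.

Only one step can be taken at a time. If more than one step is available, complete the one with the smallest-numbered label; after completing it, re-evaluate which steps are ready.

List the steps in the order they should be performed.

8 5 6 1 4 2 3 7 9

8 is the only step with nothing outstanding, so it goes first.
5 and 6 are both available; 5 has the earlier label → 5.
6 needed 8, now all done → 6.
1 and 4 are both available; 1 has the earlier label → 1.
4 and 9 are both available; 4 has the earlier label → 4.
2 and 7 now also ready, so the ready set is {2, 7, 9}; 2 has the earlier label → 2.
3 now also ready, so the ready set is {3, 7, 9}; 3 has the earlier label → 3.
7 and 9 are both available; 7 has the earlier label → 7.
9 needed 1 and 8, now all done → 9.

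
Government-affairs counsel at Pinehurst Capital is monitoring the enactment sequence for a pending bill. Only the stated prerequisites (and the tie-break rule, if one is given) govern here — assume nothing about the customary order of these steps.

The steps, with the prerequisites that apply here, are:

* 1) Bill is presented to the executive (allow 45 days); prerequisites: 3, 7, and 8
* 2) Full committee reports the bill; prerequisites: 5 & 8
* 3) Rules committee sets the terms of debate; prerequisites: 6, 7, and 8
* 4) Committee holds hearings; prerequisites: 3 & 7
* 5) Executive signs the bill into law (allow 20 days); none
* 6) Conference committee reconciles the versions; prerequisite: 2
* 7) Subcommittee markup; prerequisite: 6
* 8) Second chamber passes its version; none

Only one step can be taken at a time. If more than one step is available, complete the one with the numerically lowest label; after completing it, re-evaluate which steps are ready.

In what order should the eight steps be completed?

5 → 8 → 2 → 6 → 7 → 3 → 1 → 4

Nothing is required for 5 and 8. 5 has the earlier label → 5 first.
Next only 8 has its prerequisites met → 8.
2 needed 5 and 8, now all done → 2.
Next only 6 has its prerequisites met → 6.
7 needed 6, now all done → 7.
3 needed 6, 7 and 8, now all done → 3.
1 and 4 are both available; 1 has the earlier label → 1.
Next only 4 has its prerequisites met → 4.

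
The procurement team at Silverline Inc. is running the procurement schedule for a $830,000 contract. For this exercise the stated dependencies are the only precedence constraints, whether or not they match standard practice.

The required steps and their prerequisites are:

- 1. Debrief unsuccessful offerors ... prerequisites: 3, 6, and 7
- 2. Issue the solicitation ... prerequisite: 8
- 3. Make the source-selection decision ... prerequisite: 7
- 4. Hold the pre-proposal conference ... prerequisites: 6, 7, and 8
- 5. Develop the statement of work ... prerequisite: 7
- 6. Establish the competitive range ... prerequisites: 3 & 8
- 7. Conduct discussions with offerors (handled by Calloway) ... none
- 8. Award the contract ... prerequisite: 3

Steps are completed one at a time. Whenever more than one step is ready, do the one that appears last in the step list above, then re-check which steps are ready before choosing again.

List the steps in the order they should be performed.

7, 5, 3, 8, 6, 4, 2, 1

7 has no prerequisites → 7 first.
5 and 3 are both available; 5 is listed later → 5.
That leaves 3 as the only ready step → 3.
Next only 8 has its prerequisites met → 8.
Now 6 and 2 have their prerequisites met. 6 is listed later, so 6 next.
4 and 1 now also ready, so the ready set is {4, 2, 1}; 4 is listed later → 4.
Now 2 and 1 have their prerequisites met. 2 is listed later, so 2 next.
1 is the only step now ready → 1.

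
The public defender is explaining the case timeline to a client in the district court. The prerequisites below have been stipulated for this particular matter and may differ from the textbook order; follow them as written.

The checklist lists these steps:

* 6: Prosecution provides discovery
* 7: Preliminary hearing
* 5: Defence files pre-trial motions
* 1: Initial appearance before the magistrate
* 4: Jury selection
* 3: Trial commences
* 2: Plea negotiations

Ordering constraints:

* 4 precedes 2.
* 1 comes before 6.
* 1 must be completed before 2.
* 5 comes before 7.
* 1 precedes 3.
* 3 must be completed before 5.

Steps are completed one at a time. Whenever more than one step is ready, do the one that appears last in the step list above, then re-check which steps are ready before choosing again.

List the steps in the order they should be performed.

4 1 2 3 5 7 6

4 and 1 have no prerequisites; 4 is listed later, so 4 is first.
Next only 1 has its prerequisites met → 1.
Now 2, 3 and 6 have their prerequisites met. 2 is listed later, so 2 next.
Now 3 and 6 have their prerequisites met. 3 is listed later, so 3 next.
5 now also ready, so the ready set is {5, 6}; 5 is listed later → 5.
7 and 6 are both available; 7 is listed later → 7.
6 needed 1, now all done → 6.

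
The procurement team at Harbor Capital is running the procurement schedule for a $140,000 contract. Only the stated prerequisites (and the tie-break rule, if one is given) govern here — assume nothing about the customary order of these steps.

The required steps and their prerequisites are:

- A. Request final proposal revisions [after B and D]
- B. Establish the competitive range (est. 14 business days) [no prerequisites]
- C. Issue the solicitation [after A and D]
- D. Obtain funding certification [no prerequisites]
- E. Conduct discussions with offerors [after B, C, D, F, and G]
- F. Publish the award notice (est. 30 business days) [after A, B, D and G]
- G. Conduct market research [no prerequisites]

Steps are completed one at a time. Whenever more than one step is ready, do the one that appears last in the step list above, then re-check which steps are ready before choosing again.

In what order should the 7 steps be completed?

G, D and B have no prerequisites; G is listed later, so G is first.
Ready: D and B. D is listed later → D.
Next only B has its prerequisites met → B.
A needed D and B, now all done → A.
Now F and C have their prerequisites met. F is listed later, so F next.
C needed D and A, now all done → C.
E is the only step now ready → E.

G → D → B → A → F → C → E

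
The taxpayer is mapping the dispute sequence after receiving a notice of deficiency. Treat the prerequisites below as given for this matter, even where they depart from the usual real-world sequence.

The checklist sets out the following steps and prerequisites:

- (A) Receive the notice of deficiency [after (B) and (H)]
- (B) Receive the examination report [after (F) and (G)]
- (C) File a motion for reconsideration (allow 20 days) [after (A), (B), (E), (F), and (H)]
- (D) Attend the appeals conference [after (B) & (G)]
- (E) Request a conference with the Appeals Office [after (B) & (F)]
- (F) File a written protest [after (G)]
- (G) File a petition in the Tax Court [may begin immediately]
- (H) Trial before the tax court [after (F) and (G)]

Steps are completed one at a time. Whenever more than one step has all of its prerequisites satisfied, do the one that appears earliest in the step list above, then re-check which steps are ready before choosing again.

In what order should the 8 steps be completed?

(G), (F), (B), (D), (E), (H), (A), (C)

(G) has no prerequisites → (G) first.
(F) needed (G), now all done → (F).
(B) and (H) are both available; (B) is listed earlier → (B).
Ready: (D), (E) and (H). (D) is listed earlier → (D).
Ready: (E) and (H). (E) is listed earlier → (E).
Next only (H) has its prerequisites met → (H).
That leaves (A) as the only ready step → (A).
(C) needed (A), (B), (E), (F) and (H), now all done → (C).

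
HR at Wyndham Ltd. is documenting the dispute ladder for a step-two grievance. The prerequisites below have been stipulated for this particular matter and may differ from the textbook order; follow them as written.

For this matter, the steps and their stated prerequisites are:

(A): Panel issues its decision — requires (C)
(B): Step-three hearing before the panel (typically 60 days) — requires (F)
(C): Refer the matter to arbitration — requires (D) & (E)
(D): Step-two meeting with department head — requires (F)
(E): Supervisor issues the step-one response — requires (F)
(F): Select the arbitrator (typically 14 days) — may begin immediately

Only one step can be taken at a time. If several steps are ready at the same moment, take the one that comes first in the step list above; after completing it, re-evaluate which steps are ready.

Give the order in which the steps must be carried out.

(F) is the only step with nothing outstanding, so it goes first.
(B), (D) and (E) are all available; (B) is listed earlier → (B).
(D) and (E) are both available; (D) is listed earlier → (D).
That leaves (E) as the only ready step → (E).
(C) needed (D) and (E), now all done → (C).
(A) needed (C), now all done → (A).

(F) (B) (D) (E) (C) (A)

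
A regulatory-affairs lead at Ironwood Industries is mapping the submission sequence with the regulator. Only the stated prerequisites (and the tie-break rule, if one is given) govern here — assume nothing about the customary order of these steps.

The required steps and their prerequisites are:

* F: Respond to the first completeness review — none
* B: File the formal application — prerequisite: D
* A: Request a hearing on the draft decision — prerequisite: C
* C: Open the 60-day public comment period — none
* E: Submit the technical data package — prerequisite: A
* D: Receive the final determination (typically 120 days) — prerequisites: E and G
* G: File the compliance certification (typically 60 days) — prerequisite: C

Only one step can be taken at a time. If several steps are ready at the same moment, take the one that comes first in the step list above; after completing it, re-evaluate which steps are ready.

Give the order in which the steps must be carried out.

F → C → A → E → G → D → B

F and C have no prerequisites; F is listed earlier, so F is first.
That leaves C as the only ready step → C.
Now A and G have their prerequisites met. A is listed earlier, so A next.
Now E and G have their prerequisites met. E is listed earlier, so E next.
That leaves G as the only ready step → G.
Next only D has its prerequisites met → D.
That leaves B as the only ready step → B.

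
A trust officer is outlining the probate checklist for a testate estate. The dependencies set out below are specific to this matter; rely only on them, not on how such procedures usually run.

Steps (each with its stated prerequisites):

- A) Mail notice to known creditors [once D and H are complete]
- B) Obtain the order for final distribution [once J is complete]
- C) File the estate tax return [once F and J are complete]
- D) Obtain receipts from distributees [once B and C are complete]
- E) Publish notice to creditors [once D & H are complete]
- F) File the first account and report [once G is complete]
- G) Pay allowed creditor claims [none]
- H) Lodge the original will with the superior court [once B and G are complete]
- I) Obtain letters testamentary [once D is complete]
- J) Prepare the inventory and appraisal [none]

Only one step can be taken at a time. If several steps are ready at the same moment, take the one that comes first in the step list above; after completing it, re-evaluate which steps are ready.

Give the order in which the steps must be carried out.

G → F → J → B → C → D → H → A → E → I

Nothing is required for G and J. G is listed earlier → G first.
F now also ready, so the ready set is {F, J}; F is listed earlier → F.
J is the only step now ready → J.
Ready: B and C. B is listed earlier → B.
H now also ready, so the ready set is {C, H}; C is listed earlier → C.
Ready: D and H. D is listed earlier → D.
I now also ready, so the ready set is {H, I}; H is listed earlier → H.
A and E now also ready, so the ready set is {A, E, I}; A is listed earlier → A.
Now E and I have their prerequisites met. E is listed earlier, so E next.
That leaves I as the only ready step → I.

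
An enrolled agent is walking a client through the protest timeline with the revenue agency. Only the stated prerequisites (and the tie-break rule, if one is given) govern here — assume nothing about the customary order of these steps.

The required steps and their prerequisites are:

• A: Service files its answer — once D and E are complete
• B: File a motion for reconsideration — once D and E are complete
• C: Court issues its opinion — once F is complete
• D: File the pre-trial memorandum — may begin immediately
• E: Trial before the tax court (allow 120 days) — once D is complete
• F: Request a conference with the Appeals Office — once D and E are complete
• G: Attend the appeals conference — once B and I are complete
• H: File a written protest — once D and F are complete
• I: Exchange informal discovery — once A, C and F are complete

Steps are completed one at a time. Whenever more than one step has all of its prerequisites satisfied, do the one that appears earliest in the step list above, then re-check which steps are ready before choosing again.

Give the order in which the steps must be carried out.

D, E, A, B, F, C, H, I, G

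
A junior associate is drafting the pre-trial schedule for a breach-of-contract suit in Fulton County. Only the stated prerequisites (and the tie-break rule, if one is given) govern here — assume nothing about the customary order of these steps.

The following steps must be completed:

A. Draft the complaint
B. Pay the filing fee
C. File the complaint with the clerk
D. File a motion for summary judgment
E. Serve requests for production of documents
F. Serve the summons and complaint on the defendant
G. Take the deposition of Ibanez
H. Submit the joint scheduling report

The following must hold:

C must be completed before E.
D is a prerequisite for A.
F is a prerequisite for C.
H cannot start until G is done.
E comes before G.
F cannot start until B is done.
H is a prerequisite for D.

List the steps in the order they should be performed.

Only B has no prerequisites, so it is first.
F needed B, now all done → F.
C is the only step now ready → C.
E needed C, now all done → E.
G needed E, now all done → G.
That leaves H as the only ready step → H.
D is the only step now ready → D.
That leaves A as the only ready step → A.

B F C E G H D A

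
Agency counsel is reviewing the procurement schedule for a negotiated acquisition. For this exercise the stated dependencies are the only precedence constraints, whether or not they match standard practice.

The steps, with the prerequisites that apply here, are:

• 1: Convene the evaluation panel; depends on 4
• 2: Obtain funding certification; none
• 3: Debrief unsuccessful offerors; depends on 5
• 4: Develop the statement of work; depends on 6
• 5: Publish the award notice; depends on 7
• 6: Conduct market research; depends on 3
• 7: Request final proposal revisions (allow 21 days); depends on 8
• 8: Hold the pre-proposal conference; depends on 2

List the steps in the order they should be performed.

Only 2 has no prerequisites, so it is first.
That leaves 8 as the only ready step → 8.
7 needed 8, now all done → 7.
5 needed 7, now all done → 5.
3 is the only step now ready → 3.
6 needed 3, now all done → 6.
That leaves 4 as the only ready step → 4.
That leaves 1 as the only ready step → 1.

2, 8, 7, 5, 3, 6, 4, 1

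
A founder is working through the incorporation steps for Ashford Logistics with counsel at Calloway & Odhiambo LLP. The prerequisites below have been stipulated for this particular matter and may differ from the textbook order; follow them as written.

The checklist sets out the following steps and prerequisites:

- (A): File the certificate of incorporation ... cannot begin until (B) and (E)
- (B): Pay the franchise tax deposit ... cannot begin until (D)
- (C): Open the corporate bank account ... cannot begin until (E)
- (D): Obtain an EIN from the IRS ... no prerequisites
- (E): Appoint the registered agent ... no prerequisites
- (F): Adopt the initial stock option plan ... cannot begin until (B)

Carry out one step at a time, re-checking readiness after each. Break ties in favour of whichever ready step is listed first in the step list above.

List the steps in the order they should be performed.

(D), (B), (E), (A), (C), (F)

(D) and (E) have no prerequisites; (D) is listed earlier, so (D) is first.
(B) and (E) are both available; (B) is listed earlier → (B).
Ready: (E) and (F). (E) is listed earlier → (E).
Now (A), (C) and (F) have their prerequisites met. (A) is listed earlier, so (A) next.
Ready: (C) and (F). (C) is listed earlier → (C).
Next only (F) has its prerequisites met → (F).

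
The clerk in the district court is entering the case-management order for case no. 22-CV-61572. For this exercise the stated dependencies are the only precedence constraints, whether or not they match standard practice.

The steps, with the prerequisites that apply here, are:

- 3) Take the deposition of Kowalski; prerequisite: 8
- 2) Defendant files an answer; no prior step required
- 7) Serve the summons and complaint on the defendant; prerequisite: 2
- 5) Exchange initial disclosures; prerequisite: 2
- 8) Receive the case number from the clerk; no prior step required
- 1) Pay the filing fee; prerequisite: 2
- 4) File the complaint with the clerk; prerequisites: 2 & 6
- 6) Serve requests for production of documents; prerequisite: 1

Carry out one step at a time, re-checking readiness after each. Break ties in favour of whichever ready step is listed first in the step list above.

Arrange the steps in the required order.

Nothing is required for 2 and 8. 2 is listed earlier → 2 first.
7, 5, 8 and 1 are all available; 7 is listed earlier → 7.
Now 5, 8 and 1 have their prerequisites met. 5 is listed earlier, so 5 next.
8 and 1 are both available; 8 is listed earlier → 8.
Now 3 and 1 have their prerequisites met. 3 is listed earlier, so 3 next.
1 is the only step now ready → 1.
6 needed 1, now all done → 6.
4 is the only step now ready → 4.

2 → 7 → 5 → 8 → 3 → 1 → 6 → 4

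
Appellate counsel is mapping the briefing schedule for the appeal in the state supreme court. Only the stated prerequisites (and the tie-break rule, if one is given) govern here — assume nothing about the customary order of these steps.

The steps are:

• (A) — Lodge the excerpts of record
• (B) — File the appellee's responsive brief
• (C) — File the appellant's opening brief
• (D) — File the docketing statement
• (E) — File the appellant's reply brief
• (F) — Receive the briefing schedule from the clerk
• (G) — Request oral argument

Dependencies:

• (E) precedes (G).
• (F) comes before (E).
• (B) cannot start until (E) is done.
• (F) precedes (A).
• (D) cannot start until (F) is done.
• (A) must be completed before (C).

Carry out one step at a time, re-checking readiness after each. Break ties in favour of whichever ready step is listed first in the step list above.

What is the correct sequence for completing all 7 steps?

(F), (A), (C), (D), (E), (B), (G)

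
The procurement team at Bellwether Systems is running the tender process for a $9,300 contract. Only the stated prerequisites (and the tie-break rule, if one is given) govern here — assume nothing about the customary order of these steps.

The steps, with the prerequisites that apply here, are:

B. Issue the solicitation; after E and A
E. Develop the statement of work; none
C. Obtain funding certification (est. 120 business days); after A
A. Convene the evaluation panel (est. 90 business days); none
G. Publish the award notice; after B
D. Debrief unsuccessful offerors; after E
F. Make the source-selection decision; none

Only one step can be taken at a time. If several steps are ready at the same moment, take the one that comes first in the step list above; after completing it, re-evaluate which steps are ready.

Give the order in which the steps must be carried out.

E → A → B → C → G → D → F

Nothing is required for E, A and F. E is listed earlier → E first.
Ready: A, D and F. A is listed earlier → A.
Now B, C, D and F have their prerequisites met. B is listed earlier, so B next.
Now C, G, D and F have their prerequisites met. C is listed earlier, so C next.
Ready: G, D and F. G is listed earlier → G.
Ready: D and F. D is listed earlier → D.
F is the only step now ready → F.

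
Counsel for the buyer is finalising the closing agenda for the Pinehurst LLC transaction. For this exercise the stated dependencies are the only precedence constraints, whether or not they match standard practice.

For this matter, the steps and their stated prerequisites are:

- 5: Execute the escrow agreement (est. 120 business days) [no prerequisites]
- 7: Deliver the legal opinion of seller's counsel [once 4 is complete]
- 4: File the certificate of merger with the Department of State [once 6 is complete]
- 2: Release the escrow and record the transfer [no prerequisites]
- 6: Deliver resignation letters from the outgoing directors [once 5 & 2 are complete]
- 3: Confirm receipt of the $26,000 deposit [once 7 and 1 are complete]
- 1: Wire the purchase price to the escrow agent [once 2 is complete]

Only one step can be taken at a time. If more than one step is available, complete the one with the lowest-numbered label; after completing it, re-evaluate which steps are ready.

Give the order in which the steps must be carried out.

2 1 5 6 4 7 3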